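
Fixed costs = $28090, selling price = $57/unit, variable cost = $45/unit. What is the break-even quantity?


Formula: BEQ = Fixed Costs / (Price - Variable Cost)
Contribution margin = $57 - $45 = $12/unit
BEQ = ceil($28090 / $12/unit) = ceil(2340.83) = 2341 units

2341 units


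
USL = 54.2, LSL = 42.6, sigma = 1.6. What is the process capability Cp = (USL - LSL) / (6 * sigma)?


Cp = (54.2 - 42.6) / (6 * 1.6)

1.21


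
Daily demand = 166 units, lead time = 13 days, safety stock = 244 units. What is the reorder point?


Formula: ROP = (Daily Demand * Lead Time) + Safety Stock
Demand during lead time = 166 * 13 = 2158 units
ROP = 2158 + 244 = 2402 units

2402 units


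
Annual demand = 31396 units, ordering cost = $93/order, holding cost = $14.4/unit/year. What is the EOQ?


Formula: EOQ = sqrt(2 * D * S / H)
Numerator: 2 * 31396 * 93 = 5839656
2DS/H = 5839656 / 14.4 = 405531.7
EOQ = sqrt(405531.7) = 636.8 units

636.8 units


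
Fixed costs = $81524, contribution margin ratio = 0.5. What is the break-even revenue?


Formula: BER = Fixed Costs / Contribution Margin Ratio
BER = $81524 / 0.5
BER = $163048.00 (to the nearest cent)

$163048.00


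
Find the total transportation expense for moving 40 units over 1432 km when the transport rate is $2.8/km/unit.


TC = dist * cost * units = 1432 * 2.8 * 40 = $160384.00

$160384.00


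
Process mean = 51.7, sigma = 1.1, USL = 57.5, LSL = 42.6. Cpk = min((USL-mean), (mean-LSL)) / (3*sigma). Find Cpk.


Cpu = (57.5 - 51.7) / (3 * 1.1) = 1.76
Cpl = (51.7 - 42.6) / (3 * 1.1) = 2.76
Cpk = min(1.76, 2.76) = 1.76

1.76


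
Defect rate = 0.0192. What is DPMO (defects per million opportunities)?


DPMO = defect_rate * 1000000 = 0.0192 * 1000000

19200


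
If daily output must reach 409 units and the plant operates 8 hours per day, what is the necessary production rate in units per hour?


Formula: Production Rate = Daily Demand / Available Hours
Rate = 409 units/day / 8 hours/day
Rate = 51.1 units/hour

51.1 units/hour


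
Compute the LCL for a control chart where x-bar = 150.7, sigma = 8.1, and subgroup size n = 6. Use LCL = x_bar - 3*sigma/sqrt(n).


LCL = 150.7 - 3 * 8.1 / sqrt(6)

140.78


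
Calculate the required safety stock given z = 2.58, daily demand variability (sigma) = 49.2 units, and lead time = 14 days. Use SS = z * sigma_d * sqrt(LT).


Formula: SS = z * sigma_d * sqrt(LT)
sqrt(LT) = sqrt(14) = 3.7417
SS = 2.58 * 49.2 * 3.7417
SS = 475.0 units

475.0 units


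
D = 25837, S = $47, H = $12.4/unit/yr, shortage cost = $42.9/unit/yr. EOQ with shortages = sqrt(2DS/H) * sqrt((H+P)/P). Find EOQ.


Formula: EOQ* = sqrt(2DS/H) * sqrt((H+P)/P)
Base EOQ = sqrt(2*25837*47/12.4) = 442.56 units
Correction = sqrt((12.4+42.9)/42.9) = 1.13536
EOQ* = 442.56 * 1.13536 = 502.5 units

502.5 units


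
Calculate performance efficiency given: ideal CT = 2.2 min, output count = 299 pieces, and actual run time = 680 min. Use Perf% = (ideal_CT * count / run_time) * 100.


Formula: Performance = (Ideal CT * Total Count) / Run Time * 100
Ideal output time = 2.2 * 299 = 657.8 min
Performance = 657.8 / 680 * 100 = 96.7%

96.7%


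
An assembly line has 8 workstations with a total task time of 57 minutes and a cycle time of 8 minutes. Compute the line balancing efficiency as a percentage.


Formula: Efficiency = Sum of Task Times / (N_stations * CT) * 100
Total station capacity = 8 stations * 8 min = 64 min
Efficiency = 57 / 64 * 100 = 89.1%

89.1%


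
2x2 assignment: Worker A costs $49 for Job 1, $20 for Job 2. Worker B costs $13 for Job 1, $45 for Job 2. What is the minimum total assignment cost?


Option 1: A->1 + B->2 = $49 + $45 = $94
Option 2: A->2 + B->1 = $20 + $13 = $33
Min cost = min($94, $33) = $33

$33


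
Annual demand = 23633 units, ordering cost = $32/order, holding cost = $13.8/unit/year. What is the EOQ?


Formula: EOQ = sqrt(2 * D * S / H)
Numerator: 2 * 23633 * 32 = 1512512
2DS/H = 1512512 / 13.8 = 109602.3
EOQ = sqrt(109602.3) = 331.1 units

331.1 units


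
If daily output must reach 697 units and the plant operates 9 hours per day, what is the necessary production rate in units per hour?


Formula: Production Rate = Daily Demand / Available Hours
Rate = 697 units/day / 9 hours/day
Rate = 77.4 units/hour

77.4 units/hour


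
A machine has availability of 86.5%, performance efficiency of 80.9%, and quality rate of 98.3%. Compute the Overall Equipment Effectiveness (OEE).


Formula: OEE = Availability * Performance * Quality / 10000
A * P = 86.5% * 80.9% / 100 = 69.98%
OEE = 69.98% * 98.3% / 100 = 68.8%

68.8%


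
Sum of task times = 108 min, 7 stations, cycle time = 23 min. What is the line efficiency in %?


Formula: Efficiency = Sum of Task Times / (N_stations * CT) * 100
Total station capacity = 7 stations * 23 min = 161 min
Efficiency = 108 / 161 * 100 = 67.1%

67.1%


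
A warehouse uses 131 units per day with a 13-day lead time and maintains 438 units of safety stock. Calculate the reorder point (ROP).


Formula: ROP = (Daily Demand * Lead Time) + Safety Stock
Demand during lead time = 131 * 13 = 1703 units
ROP = 1703 + 438 = 2141 units

2141 units


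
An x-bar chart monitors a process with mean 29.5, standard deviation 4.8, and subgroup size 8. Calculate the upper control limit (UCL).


UCL = 29.5 + 3 * 4.8 / sqrt(8)

34.59


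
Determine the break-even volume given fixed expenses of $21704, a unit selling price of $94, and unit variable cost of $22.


Formula: BEQ = Fixed Costs / (Price - Variable Cost)
Contribution margin = $94 - $22 = $72/unit
BEQ = ceil($21704 / $72/unit) = ceil(301.44) = 302 units

302 units


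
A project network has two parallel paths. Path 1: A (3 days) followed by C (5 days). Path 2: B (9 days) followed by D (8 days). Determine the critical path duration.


Path 1 = 3 + 5 = 8 days
Path 2 = 9 + 8 = 17 days
Duration = max(8, 17) = 17 days

17 days


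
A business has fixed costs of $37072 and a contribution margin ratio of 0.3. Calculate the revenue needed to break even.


Formula: BER = Fixed Costs / Contribution Margin Ratio
BER = $37072 / 0.3
BER = $123573.33 (to the nearest cent)

$123573.33


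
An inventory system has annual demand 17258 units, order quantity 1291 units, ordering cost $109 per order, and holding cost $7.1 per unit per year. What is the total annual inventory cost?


TC = 17258/1291 * 109 + 1291/2 * 7.1

$6040.15


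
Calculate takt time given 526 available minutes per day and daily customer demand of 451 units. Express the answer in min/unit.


Formula: Takt Time = Available Production Time / Customer Demand
Takt = 526 min/day / 451 units/day
Takt = 1.17 min/unit

1.17 min/unit


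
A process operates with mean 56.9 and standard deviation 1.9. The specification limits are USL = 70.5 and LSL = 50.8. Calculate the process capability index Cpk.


Cpu = (70.5 - 56.9) / (3 * 1.9) = 2.39
Cpl = (56.9 - 50.8) / (3 * 1.9) = 1.07
Cpk = min(2.39, 1.07) = 1.07

1.07


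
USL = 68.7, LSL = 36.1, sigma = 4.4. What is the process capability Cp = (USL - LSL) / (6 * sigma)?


Cp = (68.7 - 36.1) / (6 * 4.4)

1.23


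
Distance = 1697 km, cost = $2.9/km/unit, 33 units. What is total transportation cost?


TC = dist * cost * units = 1697 * 2.9 * 33 = $162402.90

$162402.90


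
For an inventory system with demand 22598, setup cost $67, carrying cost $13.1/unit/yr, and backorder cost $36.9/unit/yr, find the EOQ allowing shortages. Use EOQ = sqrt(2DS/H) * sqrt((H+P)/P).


Formula: EOQ* = sqrt(2DS/H) * sqrt((H+P)/P)
Base EOQ = sqrt(2*22598*67/13.1) = 480.79 units
Correction = sqrt((13.1+36.9)/36.9) = 1.16405
EOQ* = 480.79 * 1.16405 = 559.7 units

559.7 units


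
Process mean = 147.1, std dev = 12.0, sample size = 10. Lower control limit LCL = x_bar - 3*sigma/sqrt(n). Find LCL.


LCL = 147.1 - 3 * 12.0 / sqrt(10)

135.72


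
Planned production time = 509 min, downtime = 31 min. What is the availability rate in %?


Formula: Availability = (Planned Time - Downtime) / Planned Time * 100
Uptime = 509 - 31 = 478 min
Availability = 478 / 509 * 100 = 93.9%

93.9%


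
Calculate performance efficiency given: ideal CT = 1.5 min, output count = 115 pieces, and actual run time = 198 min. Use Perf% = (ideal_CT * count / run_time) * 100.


Formula: Performance = (Ideal CT * Total Count) / Run Time * 100
Ideal output time = 1.5 * 115 = 172.5 min
Performance = 172.5 / 198 * 100 = 87.1%

87.1%


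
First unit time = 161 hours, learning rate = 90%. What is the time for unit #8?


Formula: T_n = T_1 * (learning_rate)^(log2(n)) where learning_rate = rate/100
Doublings = log2(8) = 3
T_n = 161 * 0.9^3
T_n = 161 * 0.729 = 117.4 hours

117.4 hours


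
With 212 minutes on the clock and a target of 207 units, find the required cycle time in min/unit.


Formula: CT = Available Time / Number of Units
CT = 212 min / 207 units
CT = 1.02 min/unit

1.02 min/unit


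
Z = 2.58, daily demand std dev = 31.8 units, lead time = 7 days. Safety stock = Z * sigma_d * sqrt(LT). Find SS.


Formula: SS = z * sigma_d * sqrt(LT)
sqrt(LT) = sqrt(7) = 2.6458
SS = 2.58 * 31.8 * 2.6458
SS = 217.1 units

217.1 units


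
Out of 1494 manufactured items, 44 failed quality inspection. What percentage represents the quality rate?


Formula: Quality Rate = Good Pieces / Total Pieces * 100
Good pieces = 1494 - 44 = 1450
QR = 1450 / 1494 * 100 = 97.1%

97.1%


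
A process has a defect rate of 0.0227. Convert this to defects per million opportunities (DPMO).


DPMO = defect_rate * 1000000 = 0.0227 * 1000000

22700


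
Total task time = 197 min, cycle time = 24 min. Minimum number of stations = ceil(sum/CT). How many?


Formula: N_min = ceil(Sum of Task Times / Cycle Time)
N_min = ceil(197 min / 24 min) = ceil(8.2083)
N_min = 9 stations

9


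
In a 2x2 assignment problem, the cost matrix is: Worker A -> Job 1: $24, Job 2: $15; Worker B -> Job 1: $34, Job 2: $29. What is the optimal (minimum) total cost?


Option 1: A->1 + B->2 = $24 + $29 = $53
Option 2: A->2 + B->1 = $15 + $34 = $49
Min cost = min($53, $49) = $49

$49


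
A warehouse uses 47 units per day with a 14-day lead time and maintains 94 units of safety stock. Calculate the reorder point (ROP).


Formula: ROP = (Daily Demand * Lead Time) + Safety Stock
Demand during lead time = 47 * 14 = 658 units
ROP = 658 + 94 = 752 units

752 units


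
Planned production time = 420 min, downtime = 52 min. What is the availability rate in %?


Formula: Availability = (Planned Time - Downtime) / Planned Time * 100
Uptime = 420 - 52 = 368 min
Availability = 368 / 420 * 100 = 87.6%

87.6%


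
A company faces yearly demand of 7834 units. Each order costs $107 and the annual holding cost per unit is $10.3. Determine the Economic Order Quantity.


Formula: EOQ = sqrt(2 * D * S / H)
Numerator: 2 * 7834 * 107 = 1676476
2DS/H = 1676476 / 10.3 = 162764.7
EOQ = sqrt(162764.7) = 403.4 units

403.4 units


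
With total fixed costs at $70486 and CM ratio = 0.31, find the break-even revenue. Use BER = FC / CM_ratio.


Formula: BER = Fixed Costs / Contribution Margin Ratio
BER = $70486 / 0.31
BER = $227374.19 (to the nearest cent)

$227374.19


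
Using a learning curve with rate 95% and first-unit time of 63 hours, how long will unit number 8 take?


Formula: T_n = T_1 * (learning_rate)^(log2(n)) where learning_rate = rate/100
Doublings = log2(8) = 3
T_n = 63 * 0.95^3
T_n = 63 * 0.8574 = 54.0 hours

54.0 hours


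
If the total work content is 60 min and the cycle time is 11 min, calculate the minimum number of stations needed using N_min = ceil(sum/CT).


Formula: N_min = ceil(Sum of Task Times / Cycle Time)
N_min = ceil(60 min / 11 min) = ceil(5.4545)
N_min = 6 stations

6


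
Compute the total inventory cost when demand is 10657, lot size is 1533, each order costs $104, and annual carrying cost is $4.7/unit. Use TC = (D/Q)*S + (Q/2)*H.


TC = 10657/1533 * 104 + 1533/2 * 4.7

$4325.53


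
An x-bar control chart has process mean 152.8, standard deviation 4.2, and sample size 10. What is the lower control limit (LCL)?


LCL = 152.8 - 3 * 4.2 / sqrt(10)

148.82


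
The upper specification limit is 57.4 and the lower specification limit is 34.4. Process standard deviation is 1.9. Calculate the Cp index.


Cp = (57.4 - 34.4) / (6 * 1.9)

2.02


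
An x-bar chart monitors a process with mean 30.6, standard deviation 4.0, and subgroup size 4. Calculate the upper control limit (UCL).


UCL = 30.6 + 3 * 4.0 / sqrt(4)

36.6


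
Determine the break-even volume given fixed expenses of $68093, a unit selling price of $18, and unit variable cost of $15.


Formula: BEQ = Fixed Costs / (Price - Variable Cost)
Contribution margin = $18 - $15 = $3/unit
BEQ = ceil($68093 / $3/unit) = ceil(22697.67) = 22698 units

22698 units


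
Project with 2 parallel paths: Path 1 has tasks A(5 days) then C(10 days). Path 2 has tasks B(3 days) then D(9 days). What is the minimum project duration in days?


Path 1 = 5 + 10 = 15 days
Path 2 = 3 + 9 = 12 days
Duration = max(15, 12) = 15 days

15 days


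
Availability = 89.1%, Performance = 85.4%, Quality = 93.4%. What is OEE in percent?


Formula: OEE = Availability * Performance * Quality / 10000
A * P = 89.1% * 85.4% / 100 = 76.09%
OEE = 76.09% * 93.4% / 100 = 71.1%

71.1%


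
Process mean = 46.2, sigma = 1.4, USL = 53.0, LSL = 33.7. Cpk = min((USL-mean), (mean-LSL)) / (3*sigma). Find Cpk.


Cpu = (53.0 - 46.2) / (3 * 1.4) = 1.62
Cpl = (46.2 - 33.7) / (3 * 1.4) = 2.98
Cpk = min(1.62, 2.98) = 1.62

1.62


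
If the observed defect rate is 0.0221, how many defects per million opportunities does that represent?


DPMO = defect_rate * 1000000 = 0.0221 * 1000000

22100


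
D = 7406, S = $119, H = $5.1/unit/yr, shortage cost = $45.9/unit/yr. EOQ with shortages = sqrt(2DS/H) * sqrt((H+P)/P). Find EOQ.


Formula: EOQ* = sqrt(2DS/H) * sqrt((H+P)/P)
Base EOQ = sqrt(2*7406*119/5.1) = 587.89 units
Correction = sqrt((5.1+45.9)/45.9) = 1.05409
EOQ* = 587.89 * 1.05409 = 619.7 units

619.7 units


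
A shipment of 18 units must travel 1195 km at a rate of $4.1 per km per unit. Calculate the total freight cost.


TC = dist * cost * units = 1195 * 4.1 * 18 = $88191.00

$88191.00


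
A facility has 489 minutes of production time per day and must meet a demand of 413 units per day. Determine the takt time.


Formula: Takt Time = Available Production Time / Customer Demand
Takt = 489 min/day / 413 units/day
Takt = 1.18 min/unit

1.18 min/unit


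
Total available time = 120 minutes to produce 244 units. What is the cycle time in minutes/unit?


Formula: CT = Available Time / Number of Units
CT = 120 min / 244 units
CT = 0.49 min/unit

0.49 min/unit


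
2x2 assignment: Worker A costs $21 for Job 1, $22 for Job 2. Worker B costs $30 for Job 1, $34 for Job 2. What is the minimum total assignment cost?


Option 1: A->1 + B->2 = $21 + $34 = $55
Option 2: A->2 + B->1 = $22 + $30 = $52
Min cost = min($55, $52) = $52

$52


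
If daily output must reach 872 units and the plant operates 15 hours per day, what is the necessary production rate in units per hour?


Formula: Production Rate = Daily Demand / Available Hours
Rate = 872 units/day / 15 hours/day
Rate = 58.1 units/hour

58.1 units/hour


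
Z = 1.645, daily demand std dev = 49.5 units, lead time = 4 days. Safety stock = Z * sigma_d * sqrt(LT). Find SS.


Formula: SS = z * sigma_d * sqrt(LT)
sqrt(LT) = sqrt(4) = 2.0
SS = 1.645 * 49.5 * 2.0
SS = 162.9 units

162.9 units


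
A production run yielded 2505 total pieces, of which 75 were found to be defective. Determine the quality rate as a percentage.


Formula: Quality Rate = Good Pieces / Total Pieces * 100
Good pieces = 2505 - 75 = 2430
QR = 2430 / 2505 * 100 = 97.0%

97.0%


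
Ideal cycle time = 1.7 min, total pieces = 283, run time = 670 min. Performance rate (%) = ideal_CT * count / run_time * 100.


Formula: Performance = (Ideal CT * Total Count) / Run Time * 100
Ideal output time = 1.7 * 283 = 481.1 min
Performance = 481.1 / 670 * 100 = 71.8%

71.8%


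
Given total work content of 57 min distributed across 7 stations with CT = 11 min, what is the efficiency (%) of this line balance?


Formula: Efficiency = Sum of Task Times / (N_stations * CT) * 100
Total station capacity = 7 stations * 11 min = 77 min
Efficiency = 57 / 77 * 100 = 74.0%

74.0%


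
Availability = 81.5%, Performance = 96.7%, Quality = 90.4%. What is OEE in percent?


Formula: OEE = Availability * Performance * Quality / 10000
A * P = 81.5% * 96.7% / 100 = 78.81%
OEE = 78.81% * 90.4% / 100 = 71.2%

71.2%


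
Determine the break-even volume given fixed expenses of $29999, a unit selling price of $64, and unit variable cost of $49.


Formula: BEQ = Fixed Costs / (Price - Variable Cost)
Contribution margin = $64 - $49 = $15/unit
BEQ = ceil($29999 / $15/unit) = ceil(1999.93) = 2000 units

2000 units


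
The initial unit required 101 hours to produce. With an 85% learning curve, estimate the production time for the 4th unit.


Formula: T_n = T_1 * (learning_rate)^(log2(n)) where learning_rate = rate/100
Doublings = log2(4) = 2
T_n = 101 * 0.85^2
T_n = 101 * 0.7225 = 73.0 hours

73.0 hours


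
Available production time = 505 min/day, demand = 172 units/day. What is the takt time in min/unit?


Formula: Takt Time = Available Production Time / Customer Demand
Takt = 505 min/day / 172 units/day
Takt = 2.94 min/unit

2.94 min/unit


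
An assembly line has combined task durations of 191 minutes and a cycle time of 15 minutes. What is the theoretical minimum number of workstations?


Formula: N_min = ceil(Sum of Task Times / Cycle Time)
N_min = ceil(191 min / 15 min) = ceil(12.7333)
N_min = 13 stations

13


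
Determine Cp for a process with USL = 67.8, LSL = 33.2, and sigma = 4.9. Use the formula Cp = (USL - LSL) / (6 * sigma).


Cp = (67.8 - 33.2) / (6 * 4.9)

1.18


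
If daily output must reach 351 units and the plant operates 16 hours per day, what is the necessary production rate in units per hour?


Formula: Production Rate = Daily Demand / Available Hours
Rate = 351 units/day / 16 hours/day
Rate = 21.9 units/hour

21.9 units/hour


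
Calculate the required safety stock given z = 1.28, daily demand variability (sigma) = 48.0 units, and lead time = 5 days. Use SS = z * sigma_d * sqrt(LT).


Formula: SS = z * sigma_d * sqrt(LT)
sqrt(LT) = sqrt(5) = 2.2361
SS = 1.28 * 48.0 * 2.2361
SS = 137.4 units

137.4 units


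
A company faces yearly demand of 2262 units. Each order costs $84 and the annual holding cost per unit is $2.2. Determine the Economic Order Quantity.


Formula: EOQ = sqrt(2 * D * S / H)
Numerator: 2 * 2262 * 84 = 380016
2DS/H = 380016 / 2.2 = 172734.5
EOQ = sqrt(172734.5) = 415.6 units

415.6 units


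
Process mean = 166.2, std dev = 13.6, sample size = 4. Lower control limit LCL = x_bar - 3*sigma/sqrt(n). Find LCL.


LCL = 166.2 - 3 * 13.6 / sqrt(4)

145.8


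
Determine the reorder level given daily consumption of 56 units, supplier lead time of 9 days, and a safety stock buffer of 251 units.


Formula: ROP = (Daily Demand * Lead Time) + Safety Stock
Demand during lead time = 56 * 9 = 504 units
ROP = 504 + 251 = 755 units

755 units


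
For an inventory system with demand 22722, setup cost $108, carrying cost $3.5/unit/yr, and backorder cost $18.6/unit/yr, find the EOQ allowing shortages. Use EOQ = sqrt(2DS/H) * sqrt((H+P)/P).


Formula: EOQ* = sqrt(2DS/H) * sqrt((H+P)/P)
Base EOQ = sqrt(2*22722*108/3.5) = 1184.18 units
Correction = sqrt((3.5+18.6)/18.6) = 1.09003
EOQ* = 1184.18 * 1.09003 = 1290.8 units

1290.8 units


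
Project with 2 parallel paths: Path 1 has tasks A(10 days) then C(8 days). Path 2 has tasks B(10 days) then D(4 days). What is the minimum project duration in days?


Path 1 = 10 + 8 = 18 days
Path 2 = 10 + 4 = 14 days
Duration = max(18, 14) = 18 days

18 days


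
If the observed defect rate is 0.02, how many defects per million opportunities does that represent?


DPMO = defect_rate * 1000000 = 0.02 * 1000000

20000


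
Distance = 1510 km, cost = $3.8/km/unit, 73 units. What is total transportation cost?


TC = dist * cost * units = 1510 * 3.8 * 73 = $418874.00

$418874.00


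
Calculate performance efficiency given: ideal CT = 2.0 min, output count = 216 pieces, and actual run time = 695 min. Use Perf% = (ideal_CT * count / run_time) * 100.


Formula: Performance = (Ideal CT * Total Count) / Run Time * 100
Ideal output time = 2.0 * 216 = 432.0 min
Performance = 432.0 / 695 * 100 = 62.2%

62.2%


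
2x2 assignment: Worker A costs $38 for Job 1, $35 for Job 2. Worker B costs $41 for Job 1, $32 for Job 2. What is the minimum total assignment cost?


Option 1: A->1 + B->2 = $38 + $32 = $70
Option 2: A->2 + B->1 = $35 + $41 = $76
Min cost = min($70, $76) = $70

$70


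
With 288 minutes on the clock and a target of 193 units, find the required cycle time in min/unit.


Formula: CT = Available Time / Number of Units
CT = 288 min / 193 units
CT = 1.49 min/unit

1.49 min/unit


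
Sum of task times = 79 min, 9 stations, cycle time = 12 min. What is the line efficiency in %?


Formula: Efficiency = Sum of Task Times / (N_stations * CT) * 100
Total station capacity = 9 stations * 12 min = 108 min
Efficiency = 79 / 108 * 100 = 73.1%

73.1%


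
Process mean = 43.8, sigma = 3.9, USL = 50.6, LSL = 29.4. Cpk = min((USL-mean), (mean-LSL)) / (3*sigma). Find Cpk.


Cpu = (50.6 - 43.8) / (3 * 3.9) = 0.58
Cpl = (43.8 - 29.4) / (3 * 3.9) = 1.23
Cpk = min(0.58, 1.23) = 0.58

0.58


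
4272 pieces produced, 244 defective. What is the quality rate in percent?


Formula: Quality Rate = Good Pieces / Total Pieces * 100
Good pieces = 4272 - 244 = 4028
QR = 4028 / 4272 * 100 = 94.3%

94.3%


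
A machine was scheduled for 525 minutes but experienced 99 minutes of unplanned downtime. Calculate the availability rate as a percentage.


Formula: Availability = (Planned Time - Downtime) / Planned Time * 100
Uptime = 525 - 99 = 426 min
Availability = 426 / 525 * 100 = 81.1%

81.1%


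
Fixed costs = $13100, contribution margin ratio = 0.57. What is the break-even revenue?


Formula: BER = Fixed Costs / Contribution Margin Ratio
BER = $13100 / 0.57
BER = $22982.46 (to the nearest cent)

$22982.46


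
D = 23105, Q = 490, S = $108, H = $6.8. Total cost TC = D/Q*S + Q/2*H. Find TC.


TC = 23105/490 * 108 + 490/2 * 6.8

$6758.53


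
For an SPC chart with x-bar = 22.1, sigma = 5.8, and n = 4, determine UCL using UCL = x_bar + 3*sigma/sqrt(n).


UCL = 22.1 + 3 * 5.8 / sqrt(4)

30.8


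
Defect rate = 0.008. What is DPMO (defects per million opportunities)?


DPMO = defect_rate * 1000000 = 0.008 * 1000000

8000


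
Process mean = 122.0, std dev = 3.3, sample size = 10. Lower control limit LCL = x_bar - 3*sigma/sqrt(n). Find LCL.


LCL = 122.0 - 3 * 3.3 / sqrt(10)

118.87


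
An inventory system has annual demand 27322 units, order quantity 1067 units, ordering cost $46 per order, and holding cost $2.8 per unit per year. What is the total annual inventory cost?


TC = 27322/1067 * 46 + 1067/2 * 2.8

$2671.69


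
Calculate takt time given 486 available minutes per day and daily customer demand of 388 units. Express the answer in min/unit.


Formula: Takt Time = Available Production Time / Customer Demand
Takt = 486 min/day / 388 units/day
Takt = 1.25 min/unit

1.25 min/unit


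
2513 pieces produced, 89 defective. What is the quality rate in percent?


Formula: Quality Rate = Good Pieces / Total Pieces * 100
Good pieces = 2513 - 89 = 2424
QR = 2424 / 2513 * 100 = 96.5%

96.5%


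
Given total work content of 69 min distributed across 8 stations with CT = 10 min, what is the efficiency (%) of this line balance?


Formula: Efficiency = Sum of Task Times / (N_stations * CT) * 100
Total station capacity = 8 stations * 10 min = 80 min
Efficiency = 69 / 80 * 100 = 86.3%

86.3%


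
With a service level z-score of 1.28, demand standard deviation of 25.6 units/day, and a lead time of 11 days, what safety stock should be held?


Formula: SS = z * sigma_d * sqrt(LT)
sqrt(LT) = sqrt(11) = 3.3166
SS = 1.28 * 25.6 * 3.3166
SS = 108.7 units

108.7 units


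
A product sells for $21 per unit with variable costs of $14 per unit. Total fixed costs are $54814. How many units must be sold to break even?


Formula: BEQ = Fixed Costs / (Price - Variable Cost)
Contribution margin = $21 - $14 = $7/unit
BEQ = ceil($54814 / $7/unit) = ceil(7830.57) = 7831 units

7831 units


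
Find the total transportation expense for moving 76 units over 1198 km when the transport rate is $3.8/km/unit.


TC = dist * cost * units = 1198 * 3.8 * 76 = $345982.40

$345982.40


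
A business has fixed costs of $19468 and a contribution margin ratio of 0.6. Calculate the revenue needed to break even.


Formula: BER = Fixed Costs / Contribution Margin Ratio
BER = $19468 / 0.6
BER = $32446.67 (to the nearest cent)

$32446.67


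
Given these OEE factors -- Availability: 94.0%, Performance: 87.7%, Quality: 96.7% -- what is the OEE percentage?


Formula: OEE = Availability * Performance * Quality / 10000
A * P = 94.0% * 87.7% / 100 = 82.44%
OEE = 82.44% * 96.7% / 100 = 79.7%

79.7%


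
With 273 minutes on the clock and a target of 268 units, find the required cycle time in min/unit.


Formula: CT = Available Time / Number of Units
CT = 273 min / 268 units
CT = 1.02 min/unit

1.02 min/unit


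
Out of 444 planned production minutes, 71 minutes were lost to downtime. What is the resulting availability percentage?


Formula: Availability = (Planned Time - Downtime) / Planned Time * 100
Uptime = 444 - 71 = 373 min
Availability = 373 / 444 * 100 = 84.0%

84.0%


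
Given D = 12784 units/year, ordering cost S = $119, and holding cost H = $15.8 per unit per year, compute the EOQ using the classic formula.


Formula: EOQ = sqrt(2 * D * S / H)
Numerator: 2 * 12784 * 119 = 3042592
2DS/H = 3042592 / 15.8 = 192569.1
EOQ = sqrt(192569.1) = 438.8 units

438.8 units


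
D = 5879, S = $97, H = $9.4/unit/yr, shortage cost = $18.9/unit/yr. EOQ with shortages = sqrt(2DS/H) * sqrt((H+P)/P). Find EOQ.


Formula: EOQ* = sqrt(2DS/H) * sqrt((H+P)/P)
Base EOQ = sqrt(2*5879*97/9.4) = 348.33 units
Correction = sqrt((9.4+18.9)/18.9) = 1.22366
EOQ* = 348.33 * 1.22366 = 426.2 units

426.2 units


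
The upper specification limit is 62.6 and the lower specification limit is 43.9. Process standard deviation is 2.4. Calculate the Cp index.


Cp = (62.6 - 43.9) / (6 * 2.4)

1.3


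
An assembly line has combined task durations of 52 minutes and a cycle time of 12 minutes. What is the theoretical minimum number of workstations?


Formula: N_min = ceil(Sum of Task Times / Cycle Time)
N_min = ceil(52 min / 12 min) = ceil(4.3333)
N_min = 5 stations

5


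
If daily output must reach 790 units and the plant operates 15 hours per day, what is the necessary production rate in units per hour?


Formula: Production Rate = Daily Demand / Available Hours
Rate = 790 units/day / 15 hours/day
Rate = 52.7 units/hour

52.7 units/hour


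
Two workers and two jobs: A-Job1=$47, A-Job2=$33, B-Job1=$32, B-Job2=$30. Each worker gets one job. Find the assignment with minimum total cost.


Option 1: A->1 + B->2 = $47 + $30 = $77
Option 2: A->2 + B->1 = $33 + $32 = $65
Min cost = min($77, $65) = $65

$65


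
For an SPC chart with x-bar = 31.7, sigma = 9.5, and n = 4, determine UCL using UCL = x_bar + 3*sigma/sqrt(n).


UCL = 31.7 + 3 * 9.5 / sqrt(4)

45.95


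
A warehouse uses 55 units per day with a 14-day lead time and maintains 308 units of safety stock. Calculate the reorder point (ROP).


Formula: ROP = (Daily Demand * Lead Time) + Safety Stock
Demand during lead time = 55 * 14 = 770 units
ROP = 770 + 308 = 1078 units

1078 units


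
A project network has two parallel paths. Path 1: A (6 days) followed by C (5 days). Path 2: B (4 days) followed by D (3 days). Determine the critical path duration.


Path 1 = 6 + 5 = 11 days
Path 2 = 4 + 3 = 7 days
Duration = max(11, 7) = 11 days

11 days


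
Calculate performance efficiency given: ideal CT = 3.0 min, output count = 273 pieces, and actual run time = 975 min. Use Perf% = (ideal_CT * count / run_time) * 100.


Formula: Performance = (Ideal CT * Total Count) / Run Time * 100
Ideal output time = 3.0 * 273 = 819.0 min
Performance = 819.0 / 975 * 100 = 84.0%

84.0%


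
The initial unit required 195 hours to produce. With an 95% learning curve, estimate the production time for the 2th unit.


Formula: T_n = T_1 * (learning_rate)^(log2(n)) where learning_rate = rate/100
Doublings = log2(2) = 1
T_n = 195 * 0.95^1
T_n = 195 * 0.95 = 185.3 hours

185.3 hours


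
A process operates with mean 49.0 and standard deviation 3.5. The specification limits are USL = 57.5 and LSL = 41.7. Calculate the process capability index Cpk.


Cpu = (57.5 - 49.0) / (3 * 3.5) = 0.81
Cpl = (49.0 - 41.7) / (3 * 3.5) = 0.7
Cpk = min(0.81, 0.7) = 0.7

0.7


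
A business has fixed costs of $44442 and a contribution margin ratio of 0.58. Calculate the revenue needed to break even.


Formula: BER = Fixed Costs / Contribution Margin Ratio
BER = $44442 / 0.58
BER = $76624.14 (to the nearest cent)

$76624.14


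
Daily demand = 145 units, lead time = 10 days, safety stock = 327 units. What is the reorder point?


Formula: ROP = (Daily Demand * Lead Time) + Safety Stock
Demand during lead time = 145 * 10 = 1450 units
ROP = 1450 + 327 = 1777 units

1777 units


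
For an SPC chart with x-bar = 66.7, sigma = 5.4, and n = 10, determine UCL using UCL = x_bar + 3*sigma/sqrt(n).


UCL = 66.7 + 3 * 5.4 / sqrt(10)

71.82


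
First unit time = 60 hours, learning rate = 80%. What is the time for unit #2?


Formula: T_n = T_1 * (learning_rate)^(log2(n)) where learning_rate = rate/100
Doublings = log2(2) = 1
T_n = 60 * 0.8^1
T_n = 60 * 0.8 = 48.0 hours

48.0 hours


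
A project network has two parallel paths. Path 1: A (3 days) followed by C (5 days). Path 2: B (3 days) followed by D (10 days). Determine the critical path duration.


Path 1 = 3 + 5 = 8 days
Path 2 = 3 + 10 = 13 days
Duration = max(8, 13) = 13 days

13 days


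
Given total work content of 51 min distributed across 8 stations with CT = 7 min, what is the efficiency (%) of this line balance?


Formula: Efficiency = Sum of Task Times / (N_stations * CT) * 100
Total station capacity = 8 stations * 7 min = 56 min
Efficiency = 51 / 56 * 100 = 91.1%

91.1%


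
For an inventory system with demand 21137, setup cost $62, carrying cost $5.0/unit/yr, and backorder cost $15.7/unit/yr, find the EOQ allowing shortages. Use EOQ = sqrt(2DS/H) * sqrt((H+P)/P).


Formula: EOQ* = sqrt(2DS/H) * sqrt((H+P)/P)
Base EOQ = sqrt(2*21137*62/5.0) = 724.01 units
Correction = sqrt((5.0+15.7)/15.7) = 1.14825
EOQ* = 724.01 * 1.14825 = 831.3 units

831.3 units


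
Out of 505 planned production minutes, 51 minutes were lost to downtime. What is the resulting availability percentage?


Formula: Availability = (Planned Time - Downtime) / Planned Time * 100
Uptime = 505 - 51 = 454 min
Availability = 454 / 505 * 100 = 89.9%

89.9%


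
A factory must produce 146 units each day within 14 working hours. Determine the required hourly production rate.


Formula: Production Rate = Daily Demand / Available Hours
Rate = 146 units/day / 14 hours/day
Rate = 10.4 units/hour

10.4 units/hour


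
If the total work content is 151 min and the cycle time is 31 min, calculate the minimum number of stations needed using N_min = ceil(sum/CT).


Formula: N_min = ceil(Sum of Task Times / Cycle Time)
N_min = ceil(151 min / 31 min) = ceil(4.871)
N_min = 5 stations

5


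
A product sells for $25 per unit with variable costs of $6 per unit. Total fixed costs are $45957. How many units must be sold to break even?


Formula: BEQ = Fixed Costs / (Price - Variable Cost)
Contribution margin = $25 - $6 = $19/unit
BEQ = ceil($45957 / $19/unit) = ceil(2418.79) = 2419 units

2419 units


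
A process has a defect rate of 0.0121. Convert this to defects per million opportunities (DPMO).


DPMO = defect_rate * 1000000 = 0.0121 * 1000000

12100


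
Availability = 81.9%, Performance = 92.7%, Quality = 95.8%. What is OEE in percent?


Formula: OEE = Availability * Performance * Quality / 10000
A * P = 81.9% * 92.7% / 100 = 75.92%
OEE = 75.92% * 95.8% / 100 = 72.7%

72.7%


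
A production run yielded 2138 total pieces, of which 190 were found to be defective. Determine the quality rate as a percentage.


Formula: Quality Rate = Good Pieces / Total Pieces * 100
Good pieces = 2138 - 190 = 1948
QR = 1948 / 2138 * 100 = 91.1%

91.1%


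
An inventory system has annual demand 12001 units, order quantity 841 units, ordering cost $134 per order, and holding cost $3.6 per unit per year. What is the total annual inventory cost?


TC = 12001/841 * 134 + 841/2 * 3.6

$3425.97


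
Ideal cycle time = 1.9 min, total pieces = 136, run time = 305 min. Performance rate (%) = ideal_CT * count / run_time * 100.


Formula: Performance = (Ideal CT * Total Count) / Run Time * 100
Ideal output time = 1.9 * 136 = 258.4 min
Performance = 258.4 / 305 * 100 = 84.7%

84.7%


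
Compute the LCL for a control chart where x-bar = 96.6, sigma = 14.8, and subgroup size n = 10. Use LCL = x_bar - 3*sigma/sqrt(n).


LCL = 96.6 - 3 * 14.8 / sqrt(10)

82.56


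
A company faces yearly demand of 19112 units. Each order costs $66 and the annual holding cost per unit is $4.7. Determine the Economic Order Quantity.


Formula: EOQ = sqrt(2 * D * S / H)
Numerator: 2 * 19112 * 66 = 2522784
2DS/H = 2522784 / 4.7 = 536762.6
EOQ = sqrt(536762.6) = 732.6 units

732.6 units


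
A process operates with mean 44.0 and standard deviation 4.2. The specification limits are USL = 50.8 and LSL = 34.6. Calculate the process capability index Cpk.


Cpu = (50.8 - 44.0) / (3 * 4.2) = 0.54
Cpl = (44.0 - 34.6) / (3 * 4.2) = 0.75
Cpk = min(0.54, 0.75) = 0.54

0.54


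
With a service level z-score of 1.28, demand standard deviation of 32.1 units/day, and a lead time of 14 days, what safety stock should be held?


Formula: SS = z * sigma_d * sqrt(LT)
sqrt(LT) = sqrt(14) = 3.7417
SS = 1.28 * 32.1 * 3.7417
SS = 153.7 units

153.7 units


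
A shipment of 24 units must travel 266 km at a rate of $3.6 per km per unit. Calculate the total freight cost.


TC = dist * cost * units = 266 * 3.6 * 24 = $22982.40

$22982.40


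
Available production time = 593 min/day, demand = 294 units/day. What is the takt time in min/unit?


Formula: Takt Time = Available Production Time / Customer Demand
Takt = 593 min/day / 294 units/day
Takt = 2.02 min/unit

2.02 min/unit


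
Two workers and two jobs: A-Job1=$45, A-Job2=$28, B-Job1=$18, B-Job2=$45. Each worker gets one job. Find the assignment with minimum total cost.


Option 1: A->1 + B->2 = $45 + $45 = $90
Option 2: A->2 + B->1 = $28 + $18 = $46
Min cost = min($90, $46) = $46

$46


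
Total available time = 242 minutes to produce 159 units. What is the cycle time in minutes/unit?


Formula: CT = Available Time / Number of Units
CT = 242 min / 159 units
CT = 1.52 min/unit

1.52 min/unit


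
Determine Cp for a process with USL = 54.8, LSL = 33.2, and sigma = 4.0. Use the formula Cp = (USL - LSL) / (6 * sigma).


Cp = (54.8 - 33.2) / (6 * 4.0)

0.9


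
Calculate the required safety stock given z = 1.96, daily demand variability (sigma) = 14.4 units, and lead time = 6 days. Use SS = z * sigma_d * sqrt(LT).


Formula: SS = z * sigma_d * sqrt(LT)
sqrt(LT) = sqrt(6) = 2.4495
SS = 1.96 * 14.4 * 2.4495
SS = 69.1 units

69.1 units


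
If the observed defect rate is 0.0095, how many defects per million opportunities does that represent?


DPMO = defect_rate * 1000000 = 0.0095 * 1000000

9500


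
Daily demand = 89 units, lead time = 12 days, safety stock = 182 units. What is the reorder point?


Formula: ROP = (Daily Demand * Lead Time) + Safety Stock
Demand during lead time = 89 * 12 = 1068 units
ROP = 1068 + 182 = 1250 units

1250 units


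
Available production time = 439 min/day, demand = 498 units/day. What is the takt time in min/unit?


Formula: Takt Time = Available Production Time / Customer Demand
Takt = 439 min/day / 498 units/day
Takt = 0.88 min/unit

0.88 min/unit


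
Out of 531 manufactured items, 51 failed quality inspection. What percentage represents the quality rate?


Formula: Quality Rate = Good Pieces / Total Pieces * 100
Good pieces = 531 - 51 = 480
QR = 480 / 531 * 100 = 90.4%

90.4%


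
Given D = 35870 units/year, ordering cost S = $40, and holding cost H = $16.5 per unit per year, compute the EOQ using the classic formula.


Formula: EOQ = sqrt(2 * D * S / H)
Numerator: 2 * 35870 * 40 = 2869600
2DS/H = 2869600 / 16.5 = 173915.2
EOQ = sqrt(173915.2) = 417.0 units

417.0 units


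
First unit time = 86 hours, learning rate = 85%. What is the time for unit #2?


Formula: T_n = T_1 * (learning_rate)^(log2(n)) where learning_rate = rate/100
Doublings = log2(2) = 1
T_n = 86 * 0.85^1
T_n = 86 * 0.85 = 73.1 hours

73.1 hours


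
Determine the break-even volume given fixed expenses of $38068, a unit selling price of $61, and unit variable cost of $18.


Formula: BEQ = Fixed Costs / (Price - Variable Cost)
Contribution margin = $61 - $18 = $43/unit
BEQ = ceil($38068 / $43/unit) = ceil(885.3) = 886 units

886 units


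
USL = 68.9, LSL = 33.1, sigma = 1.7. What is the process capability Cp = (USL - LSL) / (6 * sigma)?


Cp = (68.9 - 33.1) / (6 * 1.7)

3.51


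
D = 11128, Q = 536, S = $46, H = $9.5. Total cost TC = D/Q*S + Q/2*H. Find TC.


TC = 11128/536 * 46 + 536/2 * 9.5

$3501.01


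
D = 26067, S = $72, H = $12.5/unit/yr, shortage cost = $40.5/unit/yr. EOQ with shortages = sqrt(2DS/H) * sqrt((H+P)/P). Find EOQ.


Formula: EOQ* = sqrt(2DS/H) * sqrt((H+P)/P)
Base EOQ = sqrt(2*26067*72/12.5) = 547.99 units
Correction = sqrt((12.5+40.5)/40.5) = 1.14396
EOQ* = 547.99 * 1.14396 = 626.9 units

626.9 units


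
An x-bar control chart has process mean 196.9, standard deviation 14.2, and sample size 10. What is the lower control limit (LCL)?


LCL = 196.9 - 3 * 14.2 / sqrt(10)

183.43


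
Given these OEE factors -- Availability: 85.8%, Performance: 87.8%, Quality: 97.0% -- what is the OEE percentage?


Formula: OEE = Availability * Performance * Quality / 10000
A * P = 85.8% * 87.8% / 100 = 75.33%
OEE = 75.33% * 97.0% / 100 = 73.1%

73.1%


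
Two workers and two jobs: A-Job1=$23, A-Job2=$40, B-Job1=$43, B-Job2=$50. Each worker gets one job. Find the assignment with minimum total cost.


Option 1: A->1 + B->2 = $23 + $50 = $73
Option 2: A->2 + B->1 = $40 + $43 = $83
Min cost = min($73, $83) = $73

$73


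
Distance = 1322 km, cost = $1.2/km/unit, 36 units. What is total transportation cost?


TC = dist * cost * units = 1322 * 1.2 * 36 = $57110.40

$57110.40


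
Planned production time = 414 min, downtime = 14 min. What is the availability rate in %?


Formula: Availability = (Planned Time - Downtime) / Planned Time * 100
Uptime = 414 - 14 = 400 min
Availability = 400 / 414 * 100 = 96.6%

96.6%


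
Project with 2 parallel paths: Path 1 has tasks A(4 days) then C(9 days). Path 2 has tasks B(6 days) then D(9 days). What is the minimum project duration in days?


Path 1 = 4 + 9 = 13 days
Path 2 = 6 + 9 = 15 days
Duration = max(13, 15) = 15 days

15 days


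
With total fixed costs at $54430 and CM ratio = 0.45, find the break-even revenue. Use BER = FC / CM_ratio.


Formula: BER = Fixed Costs / Contribution Margin Ratio
BER = $54430 / 0.45
BER = $120955.56 (to the nearest cent)

$120955.56
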